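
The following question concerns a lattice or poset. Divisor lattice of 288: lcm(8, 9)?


Join=lcm.
gcd(8,9)=1
lcm=72


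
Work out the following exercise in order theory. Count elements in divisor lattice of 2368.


Divisors of 2368: [1, 2, 4, 8, 16, 32, 37, 64, 74, 148, 296, 592, 1184, 2368]
Count: 14


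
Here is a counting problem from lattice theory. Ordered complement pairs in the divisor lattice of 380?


Complement pair (a,b): a meet b = bottom, a join b = top.
Here: gcd(a,b)=1 and lcm(a,b)=380, i.e. a*b=380 with a,b coprime.
Pairs found: (1,380), (4,95), (5,76), (19,20), ... (4 more)
Total ordered pairs: 8


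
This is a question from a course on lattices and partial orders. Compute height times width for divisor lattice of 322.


Height = length of longest chain minus 1; width = size of largest antichain.
A maximum chain: 1 | 23 | 161 | 322  (height 3).
A maximum antichain: {2, 7, 23}  (width 3).
Product = 3 * 3 = 9


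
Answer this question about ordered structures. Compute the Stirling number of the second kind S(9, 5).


S(n,k) = k*S(n-1,k) + S(n-1,k-1).
S(8,5) = 1050, S(8,4) = 1701
S(9,5) = 5*1050 + 1701 = 5250 + 1701
S(9,5) = 6951


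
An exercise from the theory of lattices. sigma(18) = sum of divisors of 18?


sigma(n) = sum of divisors.
Divisors of 18: [1, 2, 3, 6, 9, 18]
Sum = 39


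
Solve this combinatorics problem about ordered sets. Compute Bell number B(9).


B(n) = number of set partitions of an n-element set.
B(n) satisfies the recurrence: B(n+1) = sum_k C(n,k)*B(k).
B(9) = 21147


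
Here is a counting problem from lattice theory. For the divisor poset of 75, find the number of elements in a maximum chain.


A chain is a totally ordered subset; we count the number of elements in a maximum chain.
Compute, for each element x, the size of the longest chain ending at x:
  1: 1
  3: 2
  5: 2
  25: 3
  15: 3
  75: 4
A maximum chain: 1 < 3 < 15 < 75
Number of elements in the longest chain: 4


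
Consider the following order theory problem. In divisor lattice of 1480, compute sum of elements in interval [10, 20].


Interval [10,20] in divisors of 1480: [10, 20]
Sum = 30


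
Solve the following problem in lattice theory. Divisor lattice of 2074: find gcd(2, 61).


In a divisor lattice, meet = gcd (greatest common divisor).
By Euclidean algorithm or factoring: gcd(2,61) = 1


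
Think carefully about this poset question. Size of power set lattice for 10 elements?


Power set = 2^n.
2^10 = 1024


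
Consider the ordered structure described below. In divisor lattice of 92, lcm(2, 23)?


Join=lcm.
gcd(2,23)=1
lcm=46


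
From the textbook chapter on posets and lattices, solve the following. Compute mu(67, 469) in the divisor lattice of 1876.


In a divisor lattice, mu(a,b) = mu(b/a) where mu is the classical Mobius function.
b/a = 469/67 = 7
Prime factorization of 7: primes [7]
7 is squarefree with 1 prime factor(s), so mu(7) = (-1)^1 = -1


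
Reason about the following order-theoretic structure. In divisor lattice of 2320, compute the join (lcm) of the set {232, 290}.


In a divisor lattice, join = lcm (least common multiple).
Compute lcm iteratively: start with first element, then lcm(current, next).
Elements: [232, 290]
lcm(232,290) = 1160
Final lcm = 1160


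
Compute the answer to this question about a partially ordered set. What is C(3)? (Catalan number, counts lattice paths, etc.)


C(n) = C(2n, n) / (n+1).
C(6, 3) = 20
C(3) = 20 / 4 = 5


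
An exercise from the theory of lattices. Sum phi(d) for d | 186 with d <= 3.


Divisors of 186 up to 3: [1, 2, 3]
phi values: [1, 1, 2]
Sum = 4


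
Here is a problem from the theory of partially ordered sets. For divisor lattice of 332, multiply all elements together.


Divisors of 332: [1, 2, 4, 83, 166, 332]
Product = n^(d(n)/2) = 332^(6/2)
Product = 36594368


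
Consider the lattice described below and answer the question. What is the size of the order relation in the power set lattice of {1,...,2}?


The order relation is {(a,b) : a <= b}, reflexive so it includes (a,a).
Examples: ({},{}), ({},{1,2}), ({},{1}), ({},{2}), ({1,2},{1,2}), ...
Total ordered pairs: 9


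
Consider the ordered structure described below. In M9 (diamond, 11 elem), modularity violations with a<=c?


Modular law: if a <= c then a v (b ^ c) = (a v b) ^ c.
Check all triples (a,b,c) with a <= c among 11 elements.
This lattice is modular (diamonds M_m and their chain-products are modular).
Total violating triples: 0


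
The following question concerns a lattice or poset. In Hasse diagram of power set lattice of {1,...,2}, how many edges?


A cover relation a -< b holds when a < b with no c strictly between.
Cover relations:
  {} -< {1}
  {} -< {2}
  {1} -< {1,2}
  {2} -< {1,2}
Total: 4


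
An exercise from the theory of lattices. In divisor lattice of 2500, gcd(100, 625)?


Meet=gcd.
gcd(100,625)=25


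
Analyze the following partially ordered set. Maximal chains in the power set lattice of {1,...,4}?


A maximal chain goes from the minimum element to a maximal element via cover relations.
Counting all min-to-max paths in the cover graph.
Total maximal chains: 24


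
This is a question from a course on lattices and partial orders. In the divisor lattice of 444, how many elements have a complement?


An element a is complemented if some b has a meet b = bottom, a join b = top.
a is complemented iff gcd(a, n/a)=1, i.e. a is a unitary divisor of 444.
Complemented elements: 1, 3, 4, 12, 37, 111, ... (2 more)
Count: 8


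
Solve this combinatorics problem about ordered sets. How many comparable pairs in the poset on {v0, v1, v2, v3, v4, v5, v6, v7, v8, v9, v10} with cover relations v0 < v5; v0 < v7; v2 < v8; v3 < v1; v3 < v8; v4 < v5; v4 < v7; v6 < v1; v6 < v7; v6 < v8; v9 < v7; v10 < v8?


A comparable pair {a,b} has a < b or b < a in the order.
Count unordered pairs where one element is strictly below the other.
Examples: {v0,v5}, {v0,v7}, {v1,v3}, {v1,v6}, ...
Total comparable pairs: 12


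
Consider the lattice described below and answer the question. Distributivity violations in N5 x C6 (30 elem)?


Distributive law: a ^ (b v c) = (a ^ b) v (a ^ c).
Check all 30^3 = 27000 ordered triples (a,b,c).
  e.g. a=(b,0), b=(a,0), c=(c,0): lhs=(b,0) != rhs=(a,0)
  e.g. a=(b,0), b=(a,0), c=(c,1): lhs=(b,0) != rhs=(a,0)
Total violating triples: 432


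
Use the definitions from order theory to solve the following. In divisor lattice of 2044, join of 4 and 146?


In a divisor lattice, join = lcm (least common multiple).
gcd(4,146) = 2
lcm(4,146) = 4*146/gcd = 584/2 = 292


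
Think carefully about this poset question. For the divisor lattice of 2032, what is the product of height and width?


Height = length of longest chain minus 1; width = size of largest antichain.
A maximum chain: 1 | 127 | 254 | 508 | 1016 | 2032  (height 5).
A maximum antichain: {2, 127}  (width 2).
Product = 5 * 2 = 10


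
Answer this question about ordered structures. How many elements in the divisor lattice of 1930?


Divisors of 1930: [1, 2, 5, 10, 193, 386, 965, 1930]
Count: 8


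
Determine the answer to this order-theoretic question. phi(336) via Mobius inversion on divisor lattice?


phi(n) = n * prod_{p|n} (1 - 1/p).
Prime divisors of 336: [2, 3, 7]
phi(336) = 336 * (1 - 1/2) * (1 - 1/3) * (1 - 1/7)
phi(336) = 96


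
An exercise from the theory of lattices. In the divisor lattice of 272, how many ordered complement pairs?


Complement pair (a,b): a meet b = bottom, a join b = top.
Here: gcd(a,b)=1 and lcm(a,b)=272, i.e. a*b=272 with a,b coprime.
Pairs found: (1,272), (16,17), (17,16), (272,1)
Total ordered pairs: 4


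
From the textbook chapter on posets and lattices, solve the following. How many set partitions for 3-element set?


B(n) = number of set partitions of an n-element set.
B(n) satisfies the recurrence: B(n+1) = sum_k C(n,k)*B(k).
B(3) = 5


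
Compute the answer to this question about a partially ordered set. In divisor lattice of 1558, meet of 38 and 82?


In a divisor lattice, meet = gcd (greatest common divisor).
By Euclidean algorithm or factoring: gcd(38,82) = 2


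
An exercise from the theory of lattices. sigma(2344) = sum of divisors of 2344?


sigma(n) = sum of divisors.
Divisors of 2344: [1, 2, 4, 8, 293, 586, 1172, 2344]
Sum = 4410


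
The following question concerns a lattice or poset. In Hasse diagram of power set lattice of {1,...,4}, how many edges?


A cover relation a -< b holds when a < b with no c strictly between.
Cover relations:
  {} -< {1}
  {} -< {2}
  {} -< {3}
  {} -< {4}
  {1} -< {1,2}
  {1} -< {1,3}
  {1} -< {1,4}
  {2} -< {1,2}
  ...24 more
Total: 32


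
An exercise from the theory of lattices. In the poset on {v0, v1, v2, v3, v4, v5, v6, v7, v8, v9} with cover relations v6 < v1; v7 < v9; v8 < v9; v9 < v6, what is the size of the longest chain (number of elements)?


A chain is a totally ordered subset; we count the number of elements in a maximum chain.
Compute, for each element x, the size of the longest chain ending at x:
  v0: 1
  v2: 1
  v3: 1
  v4: 1
  v5: 1
  v7: 1
  ...
A maximum chain: v7 < v9 < v6 < v1
Number of elements in the longest chain: 4


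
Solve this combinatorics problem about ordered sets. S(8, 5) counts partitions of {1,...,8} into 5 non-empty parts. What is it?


S(n,k) = k*S(n-1,k) + S(n-1,k-1).
S(7,5) = 140, S(7,4) = 350
S(8,5) = 5*140 + 350 = 700 + 350
S(8,5) = 1050


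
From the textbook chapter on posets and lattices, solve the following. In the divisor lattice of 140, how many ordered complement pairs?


Complement pair (a,b): a meet b = bottom, a join b = top.
Here: gcd(a,b)=1 and lcm(a,b)=140, i.e. a*b=140 with a,b coprime.
Pairs found: (1,140), (4,35), (5,28), (7,20), ... (4 more)
Total ordered pairs: 8


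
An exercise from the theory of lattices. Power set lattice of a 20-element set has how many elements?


Power set = 2^n.
2^20 = 1048576


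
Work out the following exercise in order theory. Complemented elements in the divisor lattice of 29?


An element a is complemented if some b has a meet b = bottom, a join b = top.
a is complemented iff gcd(a, n/a)=1, i.e. a is a unitary divisor of 29.
Complemented elements: 1, 29
Count: 2


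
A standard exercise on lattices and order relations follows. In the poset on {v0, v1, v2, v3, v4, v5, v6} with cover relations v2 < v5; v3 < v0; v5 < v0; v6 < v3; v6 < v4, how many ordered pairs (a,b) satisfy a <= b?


The order relation is {(a,b) : a <= b}, reflexive so it includes (a,a).
Examples: (v0,v0), (v1,v1), (v2,v0), (v2,v2), (v2,v5), ...
Total ordered pairs: 14


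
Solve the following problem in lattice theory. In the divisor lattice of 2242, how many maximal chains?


A maximal chain goes from the minimum element to a maximal element via cover relations.
Counting all min-to-max paths in the cover graph.
Total maximal chains: 6


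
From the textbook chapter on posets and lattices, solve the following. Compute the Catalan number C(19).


C(n) = C(2n, n) / (n+1).
C(38, 19) = 35345263800
C(19) = 35345263800 / 20 = 1767263190


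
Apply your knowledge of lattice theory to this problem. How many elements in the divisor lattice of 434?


Divisors of 434: [1, 2, 7, 14, 31, 62, 217, 434]
Count: 8


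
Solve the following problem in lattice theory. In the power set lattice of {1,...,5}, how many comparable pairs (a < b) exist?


A comparable pair {a,b} has a < b or b < a in the order.
Count unordered pairs where one element is strictly below the other.
Examples: {{},{1}}, {{},{2}}, {{},{3}}, {{},{4}}, ...
Total comparable pairs: 211


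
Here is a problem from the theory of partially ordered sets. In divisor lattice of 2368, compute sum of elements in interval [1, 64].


Interval [1,64] in divisors of 2368: [1, 2, 4, 8, 16, 32, 64]
Sum = 127


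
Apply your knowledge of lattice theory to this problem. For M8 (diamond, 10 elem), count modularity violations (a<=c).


Modular law: if a <= c then a v (b ^ c) = (a v b) ^ c.
Check all triples (a,b,c) with a <= c among 10 elements.
This lattice is modular (diamonds M_m and their chain-products are modular).
Total violating triples: 0


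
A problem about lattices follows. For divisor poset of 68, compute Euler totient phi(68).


phi(n) = n * prod_{p|n} (1 - 1/p).
Prime divisors of 68: [2, 17]
phi(68) = 68 * (1 - 1/2) * (1 - 1/17)
phi(68) = 32


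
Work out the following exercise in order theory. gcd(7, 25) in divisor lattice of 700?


Meet=gcd.
gcd(7,25)=1


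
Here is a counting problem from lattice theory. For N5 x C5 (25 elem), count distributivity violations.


Distributive law: a ^ (b v c) = (a ^ b) v (a ^ c).
Check all 25^3 = 15625 ordered triples (a,b,c).
  e.g. a=(b,0), b=(a,0), c=(c,0): lhs=(b,0) != rhs=(a,0)
  e.g. a=(b,0), b=(a,0), c=(c,1): lhs=(b,0) != rhs=(a,0)
Total violating triples: 250


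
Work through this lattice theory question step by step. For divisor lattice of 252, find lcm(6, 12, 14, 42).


In a divisor lattice, join = lcm (least common multiple).
Compute lcm iteratively: start with first element, then lcm(current, next).
Elements: [6, 12, 14, 42]
lcm(6,12) = 12
lcm(12,14) = 84
lcm(84,42) = 84
Final lcm = 84


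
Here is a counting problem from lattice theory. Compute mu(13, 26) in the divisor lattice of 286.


In a divisor lattice, mu(a,b) = mu(b/a) where mu is the classical Mobius function.
b/a = 26/13 = 2
Prime factorization of 2: primes [2]
2 is squarefree with 1 prime factor(s), so mu(2) = (-1)^1 = -1


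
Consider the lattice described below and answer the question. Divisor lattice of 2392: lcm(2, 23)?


Join=lcm.
gcd(2,23)=1
lcm=46


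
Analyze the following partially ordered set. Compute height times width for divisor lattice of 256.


Height = length of longest chain minus 1; width = size of largest antichain.
A maximum chain: 1 | 2 | 4 | 8 | 16 | 32 | 64 | 128 | 256  (height 8).
A maximum antichain: {1}  (width 1).
Product = 8 * 1 = 8


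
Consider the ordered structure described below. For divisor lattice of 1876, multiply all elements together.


Divisors of 1876: [1, 2, 4, 7, 14, 28, 67, 134, 268, 469, 938, 1876]
Product = n^(d(n)/2) = 1876^(12/2)
Product = 43591017282767589376


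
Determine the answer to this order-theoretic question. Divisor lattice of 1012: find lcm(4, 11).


In a divisor lattice, join = lcm (least common multiple).
gcd(4,11) = 1
lcm(4,11) = 4*11/gcd = 44/1 = 44


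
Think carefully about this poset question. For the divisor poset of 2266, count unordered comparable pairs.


A comparable pair {a,b} has a < b or b < a in the order.
Count unordered pairs where one element is strictly below the other.
Examples: {1,2}, {1,11}, {1,22}, {1,103}, ...
Total comparable pairs: 19


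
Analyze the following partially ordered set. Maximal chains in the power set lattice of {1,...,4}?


A maximal chain goes from the minimum element to a maximal element via cover relations.
Counting all min-to-max paths in the cover graph.
Total maximal chains: 24


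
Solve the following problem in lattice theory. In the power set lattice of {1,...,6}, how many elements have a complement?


An element a is complemented if some b has a meet b = bottom, a join b = top.
every subset A has complement S\A, so all elements are complemented.
Complemented elements: {}, {1}, {2}, {3}, {4}, {5}, ... (58 more)
Count: 64


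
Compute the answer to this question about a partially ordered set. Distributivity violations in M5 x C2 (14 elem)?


Distributive law: a ^ (b v c) = (a ^ b) v (a ^ c).
Check all 14^3 = 2744 ordered triples (a,b,c).
  e.g. a=(a1,0), b=(a2,0), c=(a3,0): lhs=(a1,0) != rhs=(0,0)
  e.g. a=(a1,0), b=(a2,0), c=(a3,1): lhs=(a1,0) != rhs=(0,0)
Total violating triples: 480


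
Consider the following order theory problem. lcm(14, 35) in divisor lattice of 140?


Join=lcm.
gcd(14,35)=7
lcm=70


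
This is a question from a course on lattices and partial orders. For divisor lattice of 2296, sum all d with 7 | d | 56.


Interval [7,56] in divisors of 2296: [7, 14, 28, 56]
Sum = 105


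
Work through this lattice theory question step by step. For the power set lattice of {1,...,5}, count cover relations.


A cover relation a -< b holds when a < b with no c strictly between.
Cover relations:
  {} -< {1}
  {} -< {2}
  {} -< {3}
  {} -< {4}
  {} -< {5}
  {1} -< {1,2}
  {1} -< {1,3}
  {1} -< {1,4}
  ...72 more
Total: 80


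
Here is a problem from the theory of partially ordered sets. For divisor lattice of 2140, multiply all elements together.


Divisors of 2140: [1, 2, 4, 5, 10, 20, 107, 214, 428, 535, 1070, 2140]
Product = n^(d(n)/2) = 2140^(12/2)
Product = 96046742518336000000


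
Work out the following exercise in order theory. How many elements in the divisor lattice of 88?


Divisors of 88: [1, 2, 4, 8, 11, 22, 44, 88]
Count: 8


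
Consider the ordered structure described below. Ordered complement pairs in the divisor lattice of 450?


Complement pair (a,b): a meet b = bottom, a join b = top.
Here: gcd(a,b)=1 and lcm(a,b)=450, i.e. a*b=450 with a,b coprime.
Pairs found: (1,450), (2,225), (9,50), (18,25), ... (4 more)
Total ordered pairs: 8


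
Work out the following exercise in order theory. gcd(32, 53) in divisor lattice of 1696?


Meet=gcd.
gcd(32,53)=1


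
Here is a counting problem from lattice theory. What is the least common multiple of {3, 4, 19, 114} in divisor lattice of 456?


In a divisor lattice, join = lcm (least common multiple).
Compute lcm iteratively: start with first element, then lcm(current, next).
Elements: [3, 4, 19, 114]
lcm(3,4) = 12
lcm(12,19) = 228
lcm(228,114) = 228
Final lcm = 228


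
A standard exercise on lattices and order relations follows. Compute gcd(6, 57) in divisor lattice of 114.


In a divisor lattice, meet = gcd (greatest common divisor).
By Euclidean algorithm or factoring: gcd(6,57) = 3


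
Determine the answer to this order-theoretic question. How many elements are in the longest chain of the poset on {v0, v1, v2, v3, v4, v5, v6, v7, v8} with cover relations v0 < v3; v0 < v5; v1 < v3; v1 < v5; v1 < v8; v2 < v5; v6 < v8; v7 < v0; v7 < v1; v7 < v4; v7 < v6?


A chain is a totally ordered subset; we count the number of elements in a maximum chain.
Compute, for each element x, the size of the longest chain ending at x:
  v2: 1
  v7: 1
  v0: 2
  v1: 2
  v4: 2
  v6: 2
  ...
A maximum chain: v7 < v0 < v3
Number of elements in the longest chain: 3


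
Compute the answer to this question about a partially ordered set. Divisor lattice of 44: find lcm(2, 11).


In a divisor lattice, join = lcm (least common multiple).
gcd(2,11) = 1
lcm(2,11) = 2*11/gcd = 22/1 = 22


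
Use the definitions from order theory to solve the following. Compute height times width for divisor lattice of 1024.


Height = length of longest chain minus 1; width = size of largest antichain.
A maximum chain: 1 | 2 | 4 | 8 | 16 | 32 | 64 | 128 | 256 | 512 | 1024  (height 10).
A maximum antichain: {1}  (width 1).
Product = 10 * 1 = 10


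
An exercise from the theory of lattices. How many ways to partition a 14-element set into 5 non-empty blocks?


S(n,k) = k*S(n-1,k) + S(n-1,k-1).
S(13,5) = 7508501, S(13,4) = 2532530
S(14,5) = 5*7508501 + 2532530 = 37542505 + 2532530
S(14,5) = 40075035


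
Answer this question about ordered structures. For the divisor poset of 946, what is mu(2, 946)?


In a divisor lattice, mu(a,b) = mu(b/a) where mu is the classical Mobius function.
b/a = 946/2 = 473
Prime factorization of 473: primes [11, 43]
473 is squarefree with 2 prime factor(s), so mu(473) = (-1)^2 = 1


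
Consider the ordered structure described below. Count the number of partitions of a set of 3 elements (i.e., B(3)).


B(n) = number of set partitions of an n-element set.
B(n) satisfies the recurrence: B(n+1) = sum_k C(n,k)*B(k).
B(3) = 5


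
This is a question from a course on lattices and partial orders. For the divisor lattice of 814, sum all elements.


sigma(n) = sum of divisors.
Divisors of 814: [1, 2, 11, 22, 37, 74, 407, 814]
Sum = 1368


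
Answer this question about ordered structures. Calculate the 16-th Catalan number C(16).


C(n) = C(2n, n) / (n+1).
C(32, 16) = 601080390
C(16) = 601080390 / 17 = 35357670


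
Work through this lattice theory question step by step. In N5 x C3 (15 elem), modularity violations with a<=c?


Modular law: if a <= c then a v (b ^ c) = (a v b) ^ c.
Check all triples (a,b,c) with a <= c among 15 elements.
  e.g. a=(a,0), b=(c,0), c=(b,0): lhs=(a,0) != rhs=(b,0)
  e.g. a=(a,0), b=(c,1), c=(b,0): lhs=(a,0) != rhs=(b,0)
Total violating triples: 18


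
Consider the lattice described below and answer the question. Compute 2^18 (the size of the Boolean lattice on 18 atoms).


Power set = 2^n.
2^18 = 262144


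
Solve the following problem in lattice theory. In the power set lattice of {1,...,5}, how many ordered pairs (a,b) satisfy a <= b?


The order relation is {(a,b) : a <= b}, reflexive so it includes (a,a).
Examples: ({},{}), ({},{1,2}), ({},{1,2,3}), ({},{1,2,3,4}), ({},{1,2,3,4,5}), ...
Total ordered pairs: 243


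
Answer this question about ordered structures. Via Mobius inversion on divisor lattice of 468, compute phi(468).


phi(n) = n * prod_{p|n} (1 - 1/p).
Prime divisors of 468: [2, 3, 13]
phi(468) = 468 * (1 - 1/2) * (1 - 1/3) * (1 - 1/13)
phi(468) = 144


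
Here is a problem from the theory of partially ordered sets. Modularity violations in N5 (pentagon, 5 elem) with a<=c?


Modular law: if a <= c then a v (b ^ c) = (a v b) ^ c.
Check all triples (a,b,c) with a <= c among 5 elements.
  e.g. a=a, b=c, c=b: lhs=a != rhs=b
Total violating triples: 1


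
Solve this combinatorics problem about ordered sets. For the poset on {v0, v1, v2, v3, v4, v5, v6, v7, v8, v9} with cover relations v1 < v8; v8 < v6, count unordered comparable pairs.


A comparable pair {a,b} has a < b or b < a in the order.
Count unordered pairs where one element is strictly below the other.
Examples: {v1,v6}, {v1,v8}, {v6,v8}
Total comparable pairs: 3


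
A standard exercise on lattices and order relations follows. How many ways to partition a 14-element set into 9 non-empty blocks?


S(n,k) = k*S(n-1,k) + S(n-1,k-1).
S(13,9) = 359502, S(13,8) = 1899612
S(14,9) = 9*359502 + 1899612 = 3235518 + 1899612
S(14,9) = 5135130


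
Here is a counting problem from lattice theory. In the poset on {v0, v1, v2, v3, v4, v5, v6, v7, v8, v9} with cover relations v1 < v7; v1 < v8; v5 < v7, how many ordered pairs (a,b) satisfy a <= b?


The order relation is {(a,b) : a <= b}, reflexive so it includes (a,a).
Examples: (v0,v0), (v1,v1), (v1,v7), (v1,v8), (v2,v2), ...
Total ordered pairs: 13


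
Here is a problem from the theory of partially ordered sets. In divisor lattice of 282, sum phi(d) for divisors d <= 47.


Divisors of 282 up to 47: [1, 2, 3, 6, 47]
phi values: [1, 1, 2, 2, 46]
Sum = 52


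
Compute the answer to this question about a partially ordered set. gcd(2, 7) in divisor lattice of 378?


Meet=gcd.
gcd(2,7)=1


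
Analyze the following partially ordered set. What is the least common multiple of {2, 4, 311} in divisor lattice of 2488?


In a divisor lattice, join = lcm (least common multiple).
Compute lcm iteratively: start with first element, then lcm(current, next).
Elements: [2, 4, 311]
lcm(2,4) = 4
lcm(4,311) = 1244
Final lcm = 1244


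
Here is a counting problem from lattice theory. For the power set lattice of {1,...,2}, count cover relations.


A cover relation a -< b holds when a < b with no c strictly between.
Cover relations:
  {} -< {1}
  {} -< {2}
  {1} -< {1,2}
  {2} -< {1,2}
Total: 4


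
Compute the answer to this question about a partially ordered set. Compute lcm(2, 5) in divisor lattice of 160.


In a divisor lattice, join = lcm (least common multiple).
gcd(2,5) = 1
lcm(2,5) = 2*5/gcd = 10/1 = 10


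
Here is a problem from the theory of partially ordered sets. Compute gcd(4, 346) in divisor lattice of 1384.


In a divisor lattice, meet = gcd (greatest common divisor).
By Euclidean algorithm or factoring: gcd(4,346) = 2


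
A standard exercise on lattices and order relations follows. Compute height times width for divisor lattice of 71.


Height = length of longest chain minus 1; width = size of largest antichain.
A maximum chain: 1 | 71  (height 1).
A maximum antichain: {1}  (width 1).
Product = 1 * 1 = 1


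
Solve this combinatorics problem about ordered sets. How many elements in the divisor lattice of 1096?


Divisors of 1096: [1, 2, 4, 8, 137, 274, 548, 1096]
Count: 8


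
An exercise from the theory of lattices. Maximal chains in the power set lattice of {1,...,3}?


A maximal chain goes from the minimum element to a maximal element via cover relations.
Counting all min-to-max paths in the cover graph.
Total maximal chains: 6


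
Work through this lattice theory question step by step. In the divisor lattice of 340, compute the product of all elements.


Divisors of 340: [1, 2, 4, 5, 10, 17, 20, 34, 68, 85, 170, 340]
Product = n^(d(n)/2) = 340^(12/2)
Product = 1544804416000000


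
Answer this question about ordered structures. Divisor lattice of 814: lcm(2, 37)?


Join=lcm.
gcd(2,37)=1
lcm=74


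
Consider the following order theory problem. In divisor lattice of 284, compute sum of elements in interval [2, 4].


Interval [2,4] in divisors of 284: [2, 4]
Sum = 6


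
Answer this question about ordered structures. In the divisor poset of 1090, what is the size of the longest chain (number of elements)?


A chain is a totally ordered subset; we count the number of elements in a maximum chain.
Compute, for each element x, the size of the longest chain ending at x:
  1: 1
  2: 2
  5: 2
  109: 2
  10: 3
  218: 3
  ...
A maximum chain: 1 < 2 < 10 < 1090
Number of elements in the longest chain: 4


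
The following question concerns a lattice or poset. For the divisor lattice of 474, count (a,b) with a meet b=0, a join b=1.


Complement pair (a,b): a meet b = bottom, a join b = top.
Here: gcd(a,b)=1 and lcm(a,b)=474, i.e. a*b=474 with a,b coprime.
Pairs found: (1,474), (2,237), (3,158), (6,79), ... (4 more)
Total ordered pairs: 8


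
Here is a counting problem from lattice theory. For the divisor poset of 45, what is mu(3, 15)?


In a divisor lattice, mu(a,b) = mu(b/a) where mu is the classical Mobius function.
b/a = 15/3 = 5
Prime factorization of 5: primes [5]
5 is squarefree with 1 prime factor(s), so mu(5) = (-1)^1 = -1


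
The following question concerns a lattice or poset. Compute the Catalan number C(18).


C(n) = C(2n, n) / (n+1).
C(36, 18) = 9075135300
C(18) = 9075135300 / 19 = 477638700


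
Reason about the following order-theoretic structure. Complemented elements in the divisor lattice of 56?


An element a is complemented if some b has a meet b = bottom, a join b = top.
a is complemented iff gcd(a, n/a)=1, i.e. a is a unitary divisor of 56.
Complemented elements: 1, 7, 8, 56
Count: 4


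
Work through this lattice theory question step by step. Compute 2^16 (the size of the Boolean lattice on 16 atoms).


Power set = 2^n.
2^16 = 65536


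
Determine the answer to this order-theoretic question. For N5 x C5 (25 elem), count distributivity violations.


Distributive law: a ^ (b v c) = (a ^ b) v (a ^ c).
Check all 25^3 = 15625 ordered triples (a,b,c).
  e.g. a=(b,0), b=(a,0), c=(c,0): lhs=(b,0) != rhs=(a,0)
  e.g. a=(b,0), b=(a,0), c=(c,1): lhs=(b,0) != rhs=(a,0)
Total violating triples: 250


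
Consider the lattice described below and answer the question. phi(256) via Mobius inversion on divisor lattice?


phi(n) = n * prod_{p|n} (1 - 1/p).
Prime divisors of 256: [2]
phi(256) = 256 * (1 - 1/2)
phi(256) = 128


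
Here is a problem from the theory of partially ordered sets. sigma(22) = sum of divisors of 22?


sigma(n) = sum of divisors.
Divisors of 22: [1, 2, 11, 22]
Sum = 36


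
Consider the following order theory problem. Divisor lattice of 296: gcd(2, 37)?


Meet=gcd.
gcd(2,37)=1


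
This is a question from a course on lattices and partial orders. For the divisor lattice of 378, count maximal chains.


A maximal chain goes from the minimum element to a maximal element via cover relations.
Counting all min-to-max paths in the cover graph.
Total maximal chains: 20


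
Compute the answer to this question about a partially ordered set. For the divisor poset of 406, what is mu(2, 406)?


In a divisor lattice, mu(a,b) = mu(b/a) where mu is the classical Mobius function.
b/a = 406/2 = 203
Prime factorization of 203: primes [7, 29]
203 is squarefree with 2 prime factor(s), so mu(203) = (-1)^2 = 1


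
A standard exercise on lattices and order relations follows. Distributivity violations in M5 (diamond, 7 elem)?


Distributive law: a ^ (b v c) = (a ^ b) v (a ^ c).
Check all 7^3 = 343 ordered triples (a,b,c).
  e.g. a=a1, b=a2, c=a3: lhs=a1 != rhs=0
  e.g. a=a1, b=a2, c=a4: lhs=a1 != rhs=0
Total violating triples: 60


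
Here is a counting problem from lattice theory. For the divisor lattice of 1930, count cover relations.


A cover relation a -< b holds when a < b with no c strictly between.
Cover relations:
  1 -< 2
  1 -< 5
  1 -< 193
  2 -< 10
  2 -< 386
  5 -< 10
  5 -< 965
  10 -< 1930
  ...4 more
Total: 12


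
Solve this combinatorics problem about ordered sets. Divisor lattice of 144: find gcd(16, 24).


In a divisor lattice, meet = gcd (greatest common divisor).
By Euclidean algorithm or factoring: gcd(16,24) = 8


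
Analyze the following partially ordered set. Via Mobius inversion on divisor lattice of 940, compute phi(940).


phi(n) = n * prod_{p|n} (1 - 1/p).
Prime divisors of 940: [2, 5, 47]
phi(940) = 940 * (1 - 1/2) * (1 - 1/5) * (1 - 1/47)
phi(940) = 368


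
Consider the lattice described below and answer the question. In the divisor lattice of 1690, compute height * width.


Height = length of longest chain minus 1; width = size of largest antichain.
A maximum chain: 1 | 13 | 169 | 845 | 1690  (height 4).
A maximum antichain: {10, 26, 65, 169}  (width 4).
Product = 4 * 4 = 16


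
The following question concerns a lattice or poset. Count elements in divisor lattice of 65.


Divisors of 65: [1, 5, 13, 65]
Count: 4


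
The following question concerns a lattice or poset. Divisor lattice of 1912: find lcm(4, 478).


In a divisor lattice, join = lcm (least common multiple).
gcd(4,478) = 2
lcm(4,478) = 4*478/gcd = 1912/2 = 956


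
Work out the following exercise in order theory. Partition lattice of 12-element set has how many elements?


B(n) = number of set partitions of an n-element set.
B(n) satisfies the recurrence: B(n+1) = sum_k C(n,k)*B(k).
B(12) = 4213597


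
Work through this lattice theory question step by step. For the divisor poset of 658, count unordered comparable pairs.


A comparable pair {a,b} has a < b or b < a in the order.
Count unordered pairs where one element is strictly below the other.
Examples: {1,2}, {1,7}, {1,14}, {1,47}, ...
Total comparable pairs: 19


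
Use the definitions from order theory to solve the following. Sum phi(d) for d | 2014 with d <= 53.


Divisors of 2014 up to 53: [1, 2, 19, 38, 53]
phi values: [1, 1, 18, 18, 52]
Sum = 90


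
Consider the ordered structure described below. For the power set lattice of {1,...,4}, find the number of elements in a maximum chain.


A chain is a totally ordered subset; we count the number of elements in a maximum chain.
Compute, for each element x, the size of the longest chain ending at x:
  {}: 1
  {1}: 2
  {2}: 2
  {3}: 2
  {4}: 2
  {1,2}: 3
  ...
A maximum chain: {} < {1} < {1,2} < {1,2,3} < {1,2,3,4}
Number of elements in the longest chain: 5


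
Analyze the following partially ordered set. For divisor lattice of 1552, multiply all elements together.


Divisors of 1552: [1, 2, 4, 8, 16, 97, 194, 388, 776, 1552]
Product = n^(d(n)/2) = 1552^(10/2)
Product = 9004478897324032


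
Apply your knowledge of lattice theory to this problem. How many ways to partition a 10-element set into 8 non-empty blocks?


S(n,k) = k*S(n-1,k) + S(n-1,k-1).
S(9,8) = 36, S(9,7) = 462
S(10,8) = 8*36 + 462 = 288 + 462
S(10,8) = 750


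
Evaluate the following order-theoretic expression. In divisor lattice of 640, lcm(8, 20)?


Join=lcm.
gcd(8,20)=4
lcm=40


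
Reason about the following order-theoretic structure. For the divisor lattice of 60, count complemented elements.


An element a is complemented if some b has a meet b = bottom, a join b = top.
a is complemented iff gcd(a, n/a)=1, i.e. a is a unitary divisor of 60.
Complemented elements: 1, 3, 4, 5, 12, 15, ... (2 more)
Count: 8


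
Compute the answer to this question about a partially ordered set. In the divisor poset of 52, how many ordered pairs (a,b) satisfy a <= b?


The order relation is {(a,b) : a <= b}, reflexive so it includes (a,a).
Examples: (1,1), (1,13), (1,2), (1,26), (1,4), ...
Total ordered pairs: 18


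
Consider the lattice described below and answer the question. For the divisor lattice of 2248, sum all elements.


sigma(n) = sum of divisors.
Divisors of 2248: [1, 2, 4, 8, 281, 562, 1124, 2248]
Sum = 4230


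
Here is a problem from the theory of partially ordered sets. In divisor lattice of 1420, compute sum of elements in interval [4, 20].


Interval [4,20] in divisors of 1420: [4, 20]
Sum = 24


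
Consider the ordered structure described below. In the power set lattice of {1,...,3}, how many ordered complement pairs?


Complement pair (a,b): a meet b = bottom, a join b = top.
Here: A intersect B = {} and A union B = {1,...,3}.
Pairs found: ({},{1,2,3}), ({1},{2,3}), ({2},{1,3}), ({3},{1,2}), ... (4 more)
Total ordered pairs: 8


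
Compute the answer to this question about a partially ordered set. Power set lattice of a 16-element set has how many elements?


Power set = 2^n.
2^16 = 65536


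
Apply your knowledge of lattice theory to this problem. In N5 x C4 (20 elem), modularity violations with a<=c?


Modular law: if a <= c then a v (b ^ c) = (a v b) ^ c.
Check all triples (a,b,c) with a <= c among 20 elements.
  e.g. a=(a,0), b=(c,0), c=(b,0): lhs=(a,0) != rhs=(b,0)
  e.g. a=(a,0), b=(c,1), c=(b,0): lhs=(a,0) != rhs=(b,0)
Total violating triples: 40


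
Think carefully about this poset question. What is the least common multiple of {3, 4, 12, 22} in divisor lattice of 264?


In a divisor lattice, join = lcm (least common multiple).
Compute lcm iteratively: start with first element, then lcm(current, next).
Elements: [3, 4, 12, 22]
lcm(3,4) = 12
lcm(12,12) = 12
lcm(12,22) = 132
Final lcm = 132


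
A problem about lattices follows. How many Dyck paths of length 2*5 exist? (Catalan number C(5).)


C(n) = C(2n, n) / (n+1).
C(10, 5) = 252
C(5) = 252 / 6 = 42


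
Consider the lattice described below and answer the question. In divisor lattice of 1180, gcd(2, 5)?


Meet=gcd.
gcd(2,5)=1


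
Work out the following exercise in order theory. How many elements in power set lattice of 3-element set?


Power set = 2^n.
2^3 = 8


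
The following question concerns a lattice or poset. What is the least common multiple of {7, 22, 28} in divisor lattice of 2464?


In a divisor lattice, join = lcm (least common multiple).
Compute lcm iteratively: start with first element, then lcm(current, next).
Elements: [7, 22, 28]
lcm(7,22) = 154
lcm(154,28) = 308
Final lcm = 308


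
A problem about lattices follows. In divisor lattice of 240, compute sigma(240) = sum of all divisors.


sigma(n) = sum of divisors.
Divisors of 240: [1, 2, 3, 4, 5, 6, 8, 10, 12, 15, 16, 20, 24, 30, 40, 48, 60, 80, 120, 240]
Sum = 744


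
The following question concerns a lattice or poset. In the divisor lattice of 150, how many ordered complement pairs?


Complement pair (a,b): a meet b = bottom, a join b = top.
Here: gcd(a,b)=1 and lcm(a,b)=150, i.e. a*b=150 with a,b coprime.
Pairs found: (1,150), (2,75), (3,50), (6,25), ... (4 more)
Total ordered pairs: 8


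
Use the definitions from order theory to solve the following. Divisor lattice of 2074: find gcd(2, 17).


In a divisor lattice, meet = gcd (greatest common divisor).
By Euclidean algorithm or factoring: gcd(2,17) = 1


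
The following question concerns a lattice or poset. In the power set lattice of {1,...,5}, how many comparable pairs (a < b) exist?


A comparable pair {a,b} has a < b or b < a in the order.
Count unordered pairs where one element is strictly below the other.
Examples: {{},{1}}, {{},{2}}, {{},{3}}, {{},{4}}, ...
Total comparable pairs: 211


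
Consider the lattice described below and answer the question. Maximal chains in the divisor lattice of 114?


A maximal chain goes from the minimum element to a maximal element via cover relations.
Counting all min-to-max paths in the cover graph.
Total maximal chains: 6


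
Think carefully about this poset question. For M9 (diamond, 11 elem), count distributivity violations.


Distributive law: a ^ (b v c) = (a ^ b) v (a ^ c).
Check all 11^3 = 1331 ordered triples (a,b,c).
  e.g. a=a1, b=a2, c=a3: lhs=a1 != rhs=0
  e.g. a=a1, b=a2, c=a4: lhs=a1 != rhs=0
Total violating triples: 504


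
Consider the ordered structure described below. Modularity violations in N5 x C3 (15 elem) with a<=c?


Modular law: if a <= c then a v (b ^ c) = (a v b) ^ c.
Check all triples (a,b,c) with a <= c among 15 elements.
  e.g. a=(a,0), b=(c,0), c=(b,0): lhs=(a,0) != rhs=(b,0)
  e.g. a=(a,0), b=(c,1), c=(b,0): lhs=(a,0) != rhs=(b,0)
Total violating triples: 18


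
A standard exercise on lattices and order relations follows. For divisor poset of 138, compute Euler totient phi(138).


phi(n) = n * prod_{p|n} (1 - 1/p).
Prime divisors of 138: [2, 3, 23]
phi(138) = 138 * (1 - 1/2) * (1 - 1/3) * (1 - 1/23)
phi(138) = 44


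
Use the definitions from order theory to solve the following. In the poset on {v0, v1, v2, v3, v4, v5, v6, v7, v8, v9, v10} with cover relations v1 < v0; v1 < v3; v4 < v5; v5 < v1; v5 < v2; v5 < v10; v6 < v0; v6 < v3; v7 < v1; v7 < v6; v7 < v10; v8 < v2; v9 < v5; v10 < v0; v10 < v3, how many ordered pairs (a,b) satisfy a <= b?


The order relation is {(a,b) : a <= b}, reflexive so it includes (a,a).
Examples: (v0,v0), (v1,v0), (v1,v1), (v1,v3), (v10,v0), ...
Total ordered pairs: 40


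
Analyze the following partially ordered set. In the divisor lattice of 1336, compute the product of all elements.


Divisors of 1336: [1, 2, 4, 8, 167, 334, 668, 1336]
Product = n^(d(n)/2) = 1336^(8/2)
Product = 3185853730816


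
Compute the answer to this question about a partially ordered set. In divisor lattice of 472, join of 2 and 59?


In a divisor lattice, join = lcm (least common multiple).
gcd(2,59) = 1
lcm(2,59) = 2*59/gcd = 118/1 = 118


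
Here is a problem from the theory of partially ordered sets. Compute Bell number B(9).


B(n) = number of set partitions of an n-element set.
B(n) satisfies the recurrence: B(n+1) = sum_k C(n,k)*B(k).
B(9) = 21147


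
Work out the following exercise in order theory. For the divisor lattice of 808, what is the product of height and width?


Height = length of longest chain minus 1; width = size of largest antichain.
A maximum chain: 1 | 101 | 202 | 404 | 808  (height 4).
A maximum antichain: {2, 101}  (width 2).
Product = 4 * 2 = 8


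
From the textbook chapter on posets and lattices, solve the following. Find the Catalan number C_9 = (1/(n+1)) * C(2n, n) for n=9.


C(n) = C(2n, n) / (n+1).
C(18, 9) = 48620
C(9) = 48620 / 10 = 4862


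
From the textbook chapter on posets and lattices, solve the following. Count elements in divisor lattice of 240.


Divisors of 240: [1, 2, 3, 4, 5, 6, 8, 10, 12, 15, 16, 20, 24, 30, 40, 48, 60, 80, 120, 240]
Count: 20
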